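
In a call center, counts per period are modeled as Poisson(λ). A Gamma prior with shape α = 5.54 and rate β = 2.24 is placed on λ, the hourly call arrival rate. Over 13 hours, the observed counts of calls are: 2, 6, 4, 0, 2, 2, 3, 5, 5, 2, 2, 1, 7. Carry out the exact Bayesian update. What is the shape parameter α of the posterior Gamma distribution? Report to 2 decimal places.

46.54

With a Gamma(shape α, rate β) prior, the Poisson likelihood is conjugate: the posterior is Gamma(α + ΣXᵢ, β + n).
Sum of counts S = 41 over n = 13 hours.
Posterior: Gamma(α+S, β+n) = Gamma(5.54+41, 2.24+13) = Gamma(46.54, 15.24).
Posterior α = 46.54.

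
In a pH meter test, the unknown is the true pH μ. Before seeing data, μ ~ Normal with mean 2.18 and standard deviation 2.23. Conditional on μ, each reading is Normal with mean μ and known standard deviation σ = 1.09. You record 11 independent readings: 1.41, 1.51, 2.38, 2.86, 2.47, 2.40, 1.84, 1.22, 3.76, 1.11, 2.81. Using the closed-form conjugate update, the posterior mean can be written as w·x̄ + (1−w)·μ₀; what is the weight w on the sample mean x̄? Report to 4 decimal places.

0.9787

For Normal data with known variance σ², a Normal(μ₀, σ₀²) prior on μ is conjugate. Posterior precision = 1/σ₀² + n/σ²; posterior mean is the precision-weighted average of μ₀ and x̄.
σ₀² = 2.23² = 4.9729, σ² = 1.09² = 1.1881. Prior precision 1/σ₀² = 1/4.9729; data precision n/σ² = 11/1.1881.
w = (n/σ²)/(1/σ₀² + n/σ²) = n·σ₀²/(σ² + n·σ₀²) = 11·4.9729/(1.1881 + 11·4.9729) = 54.7019/55.89 = 0.9787.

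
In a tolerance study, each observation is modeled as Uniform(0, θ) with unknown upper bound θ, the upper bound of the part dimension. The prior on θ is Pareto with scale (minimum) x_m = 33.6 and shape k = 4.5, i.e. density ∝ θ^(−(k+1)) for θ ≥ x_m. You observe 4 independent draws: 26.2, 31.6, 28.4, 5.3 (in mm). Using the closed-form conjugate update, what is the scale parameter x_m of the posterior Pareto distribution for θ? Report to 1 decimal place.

A Pareto(scale x_m, shape k) prior on the upper bound θ of Uniform(0, θ) is conjugate: posterior is Pareto(max(x_m, max xᵢ), k + n).
Sample maximum = 31.6; prior scale x_m = 33.6 → posterior scale = max = 33.6.
Posterior shape = 4.5 + 4 = 8.5.
Posterior scale x_m = 33.6.

33.6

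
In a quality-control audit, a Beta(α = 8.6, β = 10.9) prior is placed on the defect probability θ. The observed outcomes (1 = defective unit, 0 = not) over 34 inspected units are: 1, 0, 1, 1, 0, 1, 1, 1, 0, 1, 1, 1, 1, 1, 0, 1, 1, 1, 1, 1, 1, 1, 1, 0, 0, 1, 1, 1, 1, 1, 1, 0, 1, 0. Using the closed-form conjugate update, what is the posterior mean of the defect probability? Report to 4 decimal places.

0.6467

The Beta prior is conjugate to a Binomial/Bernoulli likelihood; the update adds successes to α and failures to β.
Posterior: Beta(α+k, β+n−k) = Beta(8.6+26, 10.9+8) = Beta(34.6, 18.9).
Posterior mean = α/(α+β) = 34.6/53.5 = 0.6467.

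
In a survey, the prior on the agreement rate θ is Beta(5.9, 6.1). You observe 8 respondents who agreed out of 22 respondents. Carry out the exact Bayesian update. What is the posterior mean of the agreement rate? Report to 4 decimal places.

0.4088

The Beta prior is conjugate to a Binomial/Bernoulli likelihood; the update adds successes to α and failures to β.
Posterior: Beta(α+k, β+n−k) = Beta(5.9+8, 6.1+14) = Beta(13.9, 20.1).
Posterior mean = α/(α+β) = 13.9/34.0 = 0.4088.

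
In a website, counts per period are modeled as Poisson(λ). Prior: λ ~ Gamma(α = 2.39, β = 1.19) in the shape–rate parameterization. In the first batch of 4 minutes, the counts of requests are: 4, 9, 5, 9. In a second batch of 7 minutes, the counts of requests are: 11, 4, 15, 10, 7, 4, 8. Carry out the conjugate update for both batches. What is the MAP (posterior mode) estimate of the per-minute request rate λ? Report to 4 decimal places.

With a Gamma(shape α, rate β) prior, the Poisson likelihood is conjugate: the posterior is Gamma(α + ΣXᵢ, β + n).
Batch 1: sum of counts S = 27 over n = 4 minutes.
After batch 1: Gamma(α+S, β+n) = Gamma(2.39+27, 1.19+4) = Gamma(29.39, 5.19).
Batch 2: sum of counts S = 59 over n = 7 minutes.
After batch 2: Gamma(α+S, β+n) = Gamma(29.39+59, 5.19+7) = Gamma(88.39, 12.19).
Mode of Gamma(α,β) for α≥1 is (α−1)/β = 87.39/12.19 = 7.1690.

7.1690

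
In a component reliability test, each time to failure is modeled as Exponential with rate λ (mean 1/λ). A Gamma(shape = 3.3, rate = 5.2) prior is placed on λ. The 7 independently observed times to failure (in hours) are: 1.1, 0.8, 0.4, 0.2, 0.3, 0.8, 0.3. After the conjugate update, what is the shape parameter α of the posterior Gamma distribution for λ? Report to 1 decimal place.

10.3

With a Gamma(shape α, rate β) prior on the exponential rate λ, the posterior after n observations with total T = Σxᵢ is Gamma(α+n, β+T).
Sum of observations T = 3.9 hours; n = 7.
Posterior: Gamma(3.3+7, 5.2+3.9) = Gamma(10.3, 9.1).
Posterior α = 10.3.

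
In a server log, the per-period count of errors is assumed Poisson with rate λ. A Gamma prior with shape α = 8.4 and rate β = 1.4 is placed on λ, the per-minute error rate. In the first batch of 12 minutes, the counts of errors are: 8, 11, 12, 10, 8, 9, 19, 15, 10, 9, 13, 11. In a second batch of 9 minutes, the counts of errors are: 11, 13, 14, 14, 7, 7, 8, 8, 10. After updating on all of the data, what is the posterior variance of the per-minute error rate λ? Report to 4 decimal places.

0.4691

With a Gamma(shape α, rate β) prior, the Poisson likelihood is conjugate: the posterior is Gamma(α + ΣXᵢ, β + n).
Batch 1: sum of counts S = 135 over n = 12 minutes.
After batch 1: Gamma(α+S, β+n) = Gamma(8.4+135, 1.4+12) = Gamma(143.4, 13.4).
Batch 2: sum of counts S = 92 over n = 9 minutes.
After batch 2: Gamma(α+S, β+n) = Gamma(143.4+92, 13.4+9) = Gamma(235.4, 22.4).
Var = α/β² = 235.4/22.4² = 0.4691.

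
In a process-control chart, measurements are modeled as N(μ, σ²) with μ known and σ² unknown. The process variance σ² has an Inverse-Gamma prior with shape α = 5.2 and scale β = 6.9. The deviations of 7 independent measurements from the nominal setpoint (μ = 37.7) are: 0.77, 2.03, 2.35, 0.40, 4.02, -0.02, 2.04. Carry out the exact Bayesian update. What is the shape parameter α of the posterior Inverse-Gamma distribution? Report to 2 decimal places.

8.70

With known mean μ and an Inverse-Gamma(α, β) prior on σ², the Normal likelihood is conjugate: posterior is Inv-Gamma(α + n/2, β + Σ(xᵢ−μ)²/2).
Σ(xᵢ−μ)² = (0.77)² + (2.03)² + (2.35)² + (0.40)² + (4.02)² + (-0.02)² + (2.04)² = 30.7187.
Posterior: Inv-Gamma(5.2 + 7/2, 6.9 + 30.7187/2) = Inv-Gamma(8.70, 22.25935).
Posterior α = 8.70.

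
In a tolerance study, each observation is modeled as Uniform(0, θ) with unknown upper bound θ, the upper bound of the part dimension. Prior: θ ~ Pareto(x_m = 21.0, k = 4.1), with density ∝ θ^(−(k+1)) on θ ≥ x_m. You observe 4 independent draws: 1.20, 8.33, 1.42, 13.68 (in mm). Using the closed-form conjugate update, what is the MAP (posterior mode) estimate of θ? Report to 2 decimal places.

21.00

A Pareto(scale x_m, shape k) prior on the upper bound θ of Uniform(0, θ) is conjugate: posterior is Pareto(max(x_m, max xᵢ), k + n).
Sample maximum = 13.68; prior scale x_m = 21.0 → posterior scale = max = 21.00.
Posterior shape = 4.1 + 4 = 8.1.
The Pareto density is decreasing on [x_m, ∞), so the mode is x_m = 21.00.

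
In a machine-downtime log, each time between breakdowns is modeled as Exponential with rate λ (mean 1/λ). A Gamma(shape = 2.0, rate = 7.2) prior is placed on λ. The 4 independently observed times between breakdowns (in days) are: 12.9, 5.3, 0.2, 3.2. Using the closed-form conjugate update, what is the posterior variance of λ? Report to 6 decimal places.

0.007234

With a Gamma(shape α, rate β) prior on the exponential rate λ, the posterior after n observations with total T = Σxᵢ is Gamma(α+n, β+T).
Sum of observations T = 21.6 days; n = 4.
Posterior: Gamma(2.0+4, 7.2+21.6) = Gamma(6.0, 28.8).
Var = α/β² = 0.007234.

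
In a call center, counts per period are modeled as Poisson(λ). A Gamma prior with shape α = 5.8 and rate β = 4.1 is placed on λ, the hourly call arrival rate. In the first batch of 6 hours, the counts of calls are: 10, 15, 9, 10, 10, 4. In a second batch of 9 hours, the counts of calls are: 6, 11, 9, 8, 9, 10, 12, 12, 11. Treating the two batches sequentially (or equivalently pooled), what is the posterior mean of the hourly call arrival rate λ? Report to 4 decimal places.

7.9476

With a Gamma(shape α, rate β) prior, the Poisson likelihood is conjugate: the posterior is Gamma(α + ΣXᵢ, β + n).
Batch 1: sum of counts S = 58 over n = 6 hours.
After batch 1: Gamma(α+S, β+n) = Gamma(5.8+58, 4.1+6) = Gamma(63.8, 10.1).
Batch 2: sum of counts S = 88 over n = 9 hours.
After batch 2: Gamma(α+S, β+n) = Gamma(63.8+88, 10.1+9) = Gamma(151.8, 19.1).
Posterior mean = α/β = 151.8/19.1 = 7.9476.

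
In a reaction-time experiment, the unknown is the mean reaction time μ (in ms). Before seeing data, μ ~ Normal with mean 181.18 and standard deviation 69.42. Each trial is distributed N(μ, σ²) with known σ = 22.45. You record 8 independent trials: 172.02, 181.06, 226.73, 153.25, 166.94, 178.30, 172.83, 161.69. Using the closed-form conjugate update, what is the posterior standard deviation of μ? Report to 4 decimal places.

For Normal data with known variance σ², a Normal(μ₀, σ₀²) prior on μ is conjugate. Posterior precision = 1/σ₀² + n/σ²; posterior mean is the precision-weighted average of μ₀ and x̄.
σ₀² = 69.42² = 4819.1364, σ² = 22.45² = 504.0025; σ² + n·σ₀² = 504.0025 + 8·4819.1364 = 39057.0937.
Posterior precision = 1/σ₀² + n/σ² = 1/4819.1364 + 8/504.0025 = (σ² + n·σ₀²)/(σ₀²σ²) = 39057.0937/(4819.1364·504.0025); posterior variance σₙ² = σ₀²σ²/(σ² + n·σ₀²) = 4819.1364·504.0025/39057.0937 = 62.187341.
Posterior SD = √σₙ² = √(4819.1364·504.0025/39057.0937) = 7.8859.

7.8859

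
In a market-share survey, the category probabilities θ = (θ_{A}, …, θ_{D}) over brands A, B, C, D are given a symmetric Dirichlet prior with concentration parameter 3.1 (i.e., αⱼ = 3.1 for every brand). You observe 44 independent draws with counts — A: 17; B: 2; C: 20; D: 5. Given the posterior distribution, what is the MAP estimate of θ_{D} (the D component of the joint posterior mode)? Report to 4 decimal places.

0.1355

The Dirichlet prior is conjugate to the Multinomial likelihood: each posterior αⱼ = prior αⱼ + observed count nⱼ.
Posterior concentration: (20.1, 5.1, 23.1, 8.1), total = 56.4.
Joint mode component: (α_{D}−1)/(Σα−K) = 7.1/52.4 = 0.1355.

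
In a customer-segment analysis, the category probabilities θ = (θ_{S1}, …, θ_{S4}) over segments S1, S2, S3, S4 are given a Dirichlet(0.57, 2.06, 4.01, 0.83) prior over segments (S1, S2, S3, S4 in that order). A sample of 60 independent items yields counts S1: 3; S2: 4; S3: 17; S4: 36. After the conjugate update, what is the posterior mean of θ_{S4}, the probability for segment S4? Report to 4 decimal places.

0.5459

The Dirichlet prior is conjugate to the Multinomial likelihood: each posterior αⱼ = prior αⱼ + observed count nⱼ.
Posterior concentration: (3.57, 6.06, 21.01, 36.83), total = 67.47.
E[θ_{S4}|data] = α_{S4}/Σα = 36.83/67.47 = 0.5459.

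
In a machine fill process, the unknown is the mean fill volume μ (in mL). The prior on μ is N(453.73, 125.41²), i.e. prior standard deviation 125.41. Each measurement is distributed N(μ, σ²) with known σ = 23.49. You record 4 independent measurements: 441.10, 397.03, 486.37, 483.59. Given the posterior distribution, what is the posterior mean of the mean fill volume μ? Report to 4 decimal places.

For Normal data with known variance σ², a Normal(μ₀, σ₀²) prior on μ is conjugate. Posterior precision = 1/σ₀² + n/σ²; posterior mean is the precision-weighted average of μ₀ and x̄.
Σxᵢ = 441.10 + 397.03 + 486.37 + 483.59 = 1808.09, so n·x̄ = 1808.09.
σ₀² = 125.41² = 15727.6681, σ² = 23.49² = 551.7801; σ² + n·σ₀² = 551.7801 + 4·15727.6681 = 63462.4525.
Posterior mean = (μ₀/σ₀² + n·x̄/σ²)/(1/σ₀² + n/σ²) = (σ²·μ₀ + σ₀²·n·x̄)/(σ² + n·σ₀²) = (551.7801·453.73 + 15727.6681·1808.09)/63462.4525 = 28687398.599702/63462.4525 = 452.0373.

452.0373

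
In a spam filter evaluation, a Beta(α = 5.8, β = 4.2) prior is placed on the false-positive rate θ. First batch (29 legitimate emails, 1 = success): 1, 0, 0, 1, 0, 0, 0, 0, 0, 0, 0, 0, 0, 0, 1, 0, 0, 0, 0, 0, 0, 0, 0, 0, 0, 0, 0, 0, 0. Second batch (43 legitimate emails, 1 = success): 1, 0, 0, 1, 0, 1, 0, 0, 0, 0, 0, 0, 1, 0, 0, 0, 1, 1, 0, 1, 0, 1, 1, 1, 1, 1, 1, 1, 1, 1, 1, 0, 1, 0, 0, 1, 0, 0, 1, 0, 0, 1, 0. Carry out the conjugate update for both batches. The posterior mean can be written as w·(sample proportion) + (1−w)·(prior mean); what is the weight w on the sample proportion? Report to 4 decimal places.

0.8780

The Beta prior is conjugate to a Binomial/Bernoulli likelihood; the update adds successes to α and failures to β.
Total number of legitimate emails: n = 29 + 43 = 72.
Posterior mean = (α₀+k)/(α₀+β₀+n) = [n/(α₀+β₀+n)]·(k/n) + [(α₀+β₀)/(α₀+β₀+n)]·α₀/(α₀+β₀), so only n and the prior enter the weight.
The weight on the data is w = n/(α₀+β₀+n) = 72/(5.8+4.2+72) = 72/82.0 = 0.8780.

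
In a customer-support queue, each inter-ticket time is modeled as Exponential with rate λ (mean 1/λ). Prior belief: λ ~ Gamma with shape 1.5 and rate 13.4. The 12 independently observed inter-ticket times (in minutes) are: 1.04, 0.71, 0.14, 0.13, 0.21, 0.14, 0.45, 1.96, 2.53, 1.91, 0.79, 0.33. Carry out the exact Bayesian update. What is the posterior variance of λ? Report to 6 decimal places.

With a Gamma(shape α, rate β) prior on the exponential rate λ, the posterior after n observations with total T = Σxᵢ is Gamma(α+n, β+T).
Sum of observations T = 10.34 minutes; n = 12.
Posterior: Gamma(1.5+12, 13.4+10.34) = Gamma(13.5, 23.74).
Var = α/β² = 0.023954.

0.023954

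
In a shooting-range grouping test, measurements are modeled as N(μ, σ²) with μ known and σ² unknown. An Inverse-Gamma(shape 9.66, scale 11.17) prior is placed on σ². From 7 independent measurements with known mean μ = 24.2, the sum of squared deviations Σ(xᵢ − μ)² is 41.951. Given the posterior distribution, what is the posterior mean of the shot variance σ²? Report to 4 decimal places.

With known mean μ and an Inverse-Gamma(α, β) prior on σ², the Normal likelihood is conjugate: posterior is Inv-Gamma(α + n/2, β + Σ(xᵢ−μ)²/2).
Posterior: Inv-Gamma(9.66 + 7/2, 11.17 + 41.951/2) = Inv-Gamma(13.16, 32.1455).
E[σ²|data] = β/(α−1) = 32.1455/12.16 = 2.6435.

2.6435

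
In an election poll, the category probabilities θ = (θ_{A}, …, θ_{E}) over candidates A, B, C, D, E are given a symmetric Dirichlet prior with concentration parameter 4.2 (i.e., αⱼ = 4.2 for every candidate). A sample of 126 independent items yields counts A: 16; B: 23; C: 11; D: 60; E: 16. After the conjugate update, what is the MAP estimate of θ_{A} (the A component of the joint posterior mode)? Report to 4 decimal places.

0.1352

The Dirichlet prior is conjugate to the Multinomial likelihood: each posterior αⱼ = prior αⱼ + observed count nⱼ.
Posterior concentration: (20.2, 27.2, 15.2, 64.2, 20.2), total = 147.0.
Joint mode component: (α_{A}−1)/(Σα−K) = 19.2/142.0 = 0.1352.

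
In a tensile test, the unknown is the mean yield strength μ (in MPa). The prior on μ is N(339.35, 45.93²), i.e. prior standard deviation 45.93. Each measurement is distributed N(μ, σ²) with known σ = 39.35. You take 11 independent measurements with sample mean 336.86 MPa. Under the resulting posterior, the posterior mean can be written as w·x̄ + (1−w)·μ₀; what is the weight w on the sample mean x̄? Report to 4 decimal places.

0.9374

For Normal data with known variance σ², a Normal(μ₀, σ₀²) prior on μ is conjugate. Posterior precision = 1/σ₀² + n/σ²; posterior mean is the precision-weighted average of μ₀ and x̄.
σ₀² = 45.93² = 2109.5649, σ² = 39.35² = 1548.4225. Prior precision 1/σ₀² = 1/2109.5649; data precision n/σ² = 11/1548.4225.
w = (n/σ²)/(1/σ₀² + n/σ²) = n·σ₀²/(σ² + n·σ₀²) = 11·2109.5649/(1548.4225 + 11·2109.5649) = 23205.2139/24753.6364 = 0.9374.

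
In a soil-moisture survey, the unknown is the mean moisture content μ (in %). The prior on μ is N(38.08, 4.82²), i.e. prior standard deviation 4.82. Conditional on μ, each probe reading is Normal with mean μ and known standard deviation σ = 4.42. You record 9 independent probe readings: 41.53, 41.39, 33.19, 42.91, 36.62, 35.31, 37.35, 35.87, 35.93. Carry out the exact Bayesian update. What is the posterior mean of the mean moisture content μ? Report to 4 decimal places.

For Normal data with known variance σ², a Normal(μ₀, σ₀²) prior on μ is conjugate. Posterior precision = 1/σ₀² + n/σ²; posterior mean is the precision-weighted average of μ₀ and x̄.
Σxᵢ = 41.53 + 41.39 + 33.19 + 42.91 + 36.62 + 35.31 + 37.35 + 35.87 + 35.93 = 340.1, so n·x̄ = 340.1.
σ₀² = 4.82² = 23.2324, σ² = 4.42² = 19.5364; σ² + n·σ₀² = 19.5364 + 9·23.2324 = 228.628.
Posterior mean = (μ₀/σ₀² + n·x̄/σ²)/(1/σ₀² + n/σ²) = (σ²·μ₀ + σ₀²·n·x̄)/(σ² + n·σ₀²) = (19.5364·38.08 + 23.2324·340.1)/228.628 = 8645.285352/228.628 = 37.8138.

37.8138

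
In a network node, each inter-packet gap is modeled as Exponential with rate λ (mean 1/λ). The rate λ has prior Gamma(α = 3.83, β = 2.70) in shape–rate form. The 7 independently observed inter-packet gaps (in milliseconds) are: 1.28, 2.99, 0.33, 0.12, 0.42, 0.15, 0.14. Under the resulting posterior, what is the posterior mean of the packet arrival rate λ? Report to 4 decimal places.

With a Gamma(shape α, rate β) prior on the exponential rate λ, the posterior after n observations with total T = Σxᵢ is Gamma(α+n, β+T).
Sum of observations T = 5.43 milliseconds; n = 7.
Posterior: Gamma(3.83+7, 2.70+5.43) = Gamma(10.83, 8.13).
Posterior mean of λ = α/β = 10.83/8.13 = 1.3321.

1.3321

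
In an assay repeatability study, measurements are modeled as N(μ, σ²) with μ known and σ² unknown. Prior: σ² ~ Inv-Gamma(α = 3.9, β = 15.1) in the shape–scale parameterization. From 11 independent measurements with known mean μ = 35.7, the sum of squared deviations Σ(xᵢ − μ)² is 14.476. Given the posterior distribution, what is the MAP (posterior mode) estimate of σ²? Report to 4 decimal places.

2.1479

With known mean μ and an Inverse-Gamma(α, β) prior on σ², the Normal likelihood is conjugate: posterior is Inv-Gamma(α + n/2, β + Σ(xᵢ−μ)²/2).
Posterior: Inv-Gamma(3.9 + 11/2, 15.1 + 14.476/2) = Inv-Gamma(9.40, 22.3380).
Mode = β/(α+1) = 22.3380/10.40 = 2.1479.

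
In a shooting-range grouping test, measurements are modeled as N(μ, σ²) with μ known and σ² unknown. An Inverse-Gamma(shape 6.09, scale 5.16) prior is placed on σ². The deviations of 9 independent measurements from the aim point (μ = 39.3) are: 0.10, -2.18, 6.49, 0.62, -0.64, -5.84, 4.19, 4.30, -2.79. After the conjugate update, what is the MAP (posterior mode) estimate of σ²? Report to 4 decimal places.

With known mean μ and an Inverse-Gamma(α, β) prior on σ², the Normal likelihood is conjugate: posterior is Inv-Gamma(α + n/2, β + Σ(xᵢ−μ)²/2).
Σ(xᵢ−μ)² = (0.10)² + (-2.18)² + (6.49)² + (0.62)² + (-0.64)² + (-5.84)² + (4.19)² + (4.30)² + (-2.79)² = 125.6123.
Posterior: Inv-Gamma(6.09 + 9/2, 5.16 + 125.6123/2) = Inv-Gamma(10.59, 67.96615).
Mode = β/(α+1) = 67.96615/11.59 = 5.8642.

5.8642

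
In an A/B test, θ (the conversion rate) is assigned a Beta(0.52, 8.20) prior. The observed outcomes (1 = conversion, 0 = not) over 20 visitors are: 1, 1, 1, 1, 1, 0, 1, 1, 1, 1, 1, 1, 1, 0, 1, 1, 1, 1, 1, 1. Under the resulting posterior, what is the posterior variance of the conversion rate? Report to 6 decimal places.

0.007706

The Beta prior is conjugate to a Binomial/Bernoulli likelihood; the update adds successes to α and failures to β.
Posterior: Beta(α+k, β+n−k) = Beta(0.52+18, 8.20+2) = Beta(18.52, 10.20).
Var = αβ/((α+β)²(α+β+1)) = 18.52·10.20/(28.72²·29.72) = 0.007706.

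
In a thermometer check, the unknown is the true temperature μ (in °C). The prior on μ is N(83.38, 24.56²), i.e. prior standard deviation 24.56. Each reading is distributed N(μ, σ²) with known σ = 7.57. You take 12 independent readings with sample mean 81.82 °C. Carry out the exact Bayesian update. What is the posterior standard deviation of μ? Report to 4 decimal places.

2.1767

For Normal data with known variance σ², a Normal(μ₀, σ₀²) prior on μ is conjugate. Posterior precision = 1/σ₀² + n/σ²; posterior mean is the precision-weighted average of μ₀ and x̄.
σ₀² = 24.56² = 603.1936, σ² = 7.57² = 57.3049; σ² + n·σ₀² = 57.3049 + 12·603.1936 = 7295.6281.
Posterior precision = 1/σ₀² + n/σ² = 1/603.1936 + 12/57.3049 = (σ² + n·σ₀²)/(σ₀²σ²) = 7295.6281/(603.1936·57.3049); posterior variance σₙ² = σ₀²σ²/(σ² + n·σ₀²) = 603.1936·57.3049/7295.6281 = 4.737899.
Posterior SD = √σₙ² = √(603.1936·57.3049/7295.6281) = 2.1767.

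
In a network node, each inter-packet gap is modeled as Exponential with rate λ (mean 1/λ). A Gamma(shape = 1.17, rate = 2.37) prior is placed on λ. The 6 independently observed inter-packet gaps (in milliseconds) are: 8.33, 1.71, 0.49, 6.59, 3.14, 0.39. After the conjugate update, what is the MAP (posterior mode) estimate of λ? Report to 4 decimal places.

With a Gamma(shape α, rate β) prior on the exponential rate λ, the posterior after n observations with total T = Σxᵢ is Gamma(α+n, β+T).
Sum of observations T = 20.65 milliseconds; n = 6.
Posterior: Gamma(1.17+6, 2.37+20.65) = Gamma(7.17, 23.02).
Mode = (α−1)/β = 0.2680.

0.2680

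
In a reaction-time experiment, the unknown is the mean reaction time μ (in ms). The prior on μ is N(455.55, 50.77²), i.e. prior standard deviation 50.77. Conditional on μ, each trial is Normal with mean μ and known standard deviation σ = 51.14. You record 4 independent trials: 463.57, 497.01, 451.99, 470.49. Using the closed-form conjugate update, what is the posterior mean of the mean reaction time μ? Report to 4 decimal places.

467.6865

For Normal data with known variance σ², a Normal(μ₀, σ₀²) prior on μ is conjugate. Posterior precision = 1/σ₀² + n/σ²; posterior mean is the precision-weighted average of μ₀ and x̄.
Σxᵢ = 463.57 + 497.01 + 451.99 + 470.49 = 1883.06, so n·x̄ = 1883.06.
σ₀² = 50.77² = 2577.5929, σ² = 51.14² = 2615.2996; σ² + n·σ₀² = 2615.2996 + 4·2577.5929 = 12925.6712.
Posterior mean = (μ₀/σ₀² + n·x̄/σ²)/(1/σ₀² + n/σ²) = (σ²·μ₀ + σ₀²·n·x̄)/(σ² + n·σ₀²) = (2615.2996·455.55 + 2577.5929·1883.06)/12925.6712 = 6045161.819054/12925.6712 = 467.6865.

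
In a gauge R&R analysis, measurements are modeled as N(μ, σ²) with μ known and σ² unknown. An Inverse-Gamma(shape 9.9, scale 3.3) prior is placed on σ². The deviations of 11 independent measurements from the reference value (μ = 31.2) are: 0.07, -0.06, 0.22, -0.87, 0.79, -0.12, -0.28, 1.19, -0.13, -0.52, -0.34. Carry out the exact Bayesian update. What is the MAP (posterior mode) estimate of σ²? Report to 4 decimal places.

0.3033

With known mean μ and an Inverse-Gamma(α, β) prior on σ², the Normal likelihood is conjugate: posterior is Inv-Gamma(α + n/2, β + Σ(xᵢ−μ)²/2).
Σ(xᵢ−μ)² = (0.07)² + (-0.06)² + (0.22)² + (-0.87)² + (0.79)² + (-0.12)² + (-0.28)² + (1.19)² + (-0.13)² + (-0.52)² + (-0.34)² = 3.3497.
Posterior: Inv-Gamma(9.9 + 11/2, 3.3 + 3.3497/2) = Inv-Gamma(15.40, 4.97485).
Mode = β/(α+1) = 4.97485/16.40 = 0.3033.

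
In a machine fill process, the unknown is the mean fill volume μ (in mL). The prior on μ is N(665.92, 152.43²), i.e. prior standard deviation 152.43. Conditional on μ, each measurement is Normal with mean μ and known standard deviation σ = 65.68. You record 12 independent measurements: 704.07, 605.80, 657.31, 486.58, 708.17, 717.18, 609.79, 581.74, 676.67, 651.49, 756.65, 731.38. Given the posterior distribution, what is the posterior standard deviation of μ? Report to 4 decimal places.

For Normal data with known variance σ², a Normal(μ₀, σ₀²) prior on μ is conjugate. Posterior precision = 1/σ₀² + n/σ²; posterior mean is the precision-weighted average of μ₀ and x̄.
σ₀² = 152.43² = 23234.9049, σ² = 65.68² = 4313.8624; σ² + n·σ₀² = 4313.8624 + 12·23234.9049 = 283132.7212.
Posterior precision = 1/σ₀² + n/σ² = 1/23234.9049 + 12/4313.8624 = (σ² + n·σ₀²)/(σ₀²σ²) = 283132.7212/(23234.9049·4313.8624); posterior variance σₙ² = σ₀²σ²/(σ² + n·σ₀²) = 23234.9049·4313.8624/283132.7212 = 354.011300.
Posterior SD = √σₙ² = √(23234.9049·4313.8624/283132.7212) = 18.8152.

18.8152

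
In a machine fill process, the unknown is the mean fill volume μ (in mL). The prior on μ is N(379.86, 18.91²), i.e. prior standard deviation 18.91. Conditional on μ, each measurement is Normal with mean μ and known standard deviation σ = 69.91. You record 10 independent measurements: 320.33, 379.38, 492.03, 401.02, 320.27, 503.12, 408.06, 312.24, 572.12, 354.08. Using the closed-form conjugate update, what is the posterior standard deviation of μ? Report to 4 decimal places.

For Normal data with known variance σ², a Normal(μ₀, σ₀²) prior on μ is conjugate. Posterior precision = 1/σ₀² + n/σ²; posterior mean is the precision-weighted average of μ₀ and x̄.
σ₀² = 18.91² = 357.5881, σ² = 69.91² = 4887.4081; σ² + n·σ₀² = 4887.4081 + 10·357.5881 = 8463.2891.
Posterior precision = 1/σ₀² + n/σ² = 1/357.5881 + 10/4887.4081 = (σ² + n·σ₀²)/(σ₀²σ²) = 8463.2891/(357.5881·4887.4081); posterior variance σₙ² = σ₀²σ²/(σ² + n·σ₀²) = 357.5881·4887.4081/8463.2891 = 206.501155.
Posterior SD = √σₙ² = √(357.5881·4887.4081/8463.2891) = 14.3701.

14.3701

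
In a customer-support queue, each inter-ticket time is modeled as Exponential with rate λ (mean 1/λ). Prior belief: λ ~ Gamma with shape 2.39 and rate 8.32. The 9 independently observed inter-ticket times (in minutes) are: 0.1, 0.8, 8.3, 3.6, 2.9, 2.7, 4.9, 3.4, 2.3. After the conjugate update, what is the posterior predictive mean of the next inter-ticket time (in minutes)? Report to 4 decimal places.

3.5919

With a Gamma(shape α, rate β) prior on the exponential rate λ, the posterior after n observations with total T = Σxᵢ is Gamma(α+n, β+T).
Sum of observations T = 29.0 minutes; n = 9.
Posterior: Gamma(2.39+9, 8.32+29.0) = Gamma(11.39, 37.32).
The predictive distribution for the next observation is Lomax; its mean is β/(α−1) = 37.32/10.39 = 3.5919.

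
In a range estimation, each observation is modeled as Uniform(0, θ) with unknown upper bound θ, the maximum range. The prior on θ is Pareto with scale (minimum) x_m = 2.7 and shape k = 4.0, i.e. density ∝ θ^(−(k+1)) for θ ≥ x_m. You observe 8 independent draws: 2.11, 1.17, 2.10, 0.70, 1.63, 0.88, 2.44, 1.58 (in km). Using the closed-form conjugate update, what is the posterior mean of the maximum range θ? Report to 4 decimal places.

A Pareto(scale x_m, shape k) prior on the upper bound θ of Uniform(0, θ) is conjugate: posterior is Pareto(max(x_m, max xᵢ), k + n).
Sample maximum = 2.44; prior scale x_m = 2.7 → posterior scale = max = 2.70.
Posterior shape = 4.0 + 8 = 12.0.
E[θ|data] = k·x_m/(k−1) = 12.0·2.70/11.0 = 2.9455.

2.9455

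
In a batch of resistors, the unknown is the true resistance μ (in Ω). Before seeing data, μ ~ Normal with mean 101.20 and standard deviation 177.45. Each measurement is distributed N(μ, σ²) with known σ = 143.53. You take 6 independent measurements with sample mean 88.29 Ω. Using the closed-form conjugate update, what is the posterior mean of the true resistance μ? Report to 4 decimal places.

89.5593

For Normal data with known variance σ², a Normal(μ₀, σ₀²) prior on μ is conjugate. Posterior precision = 1/σ₀² + n/σ²; posterior mean is the precision-weighted average of μ₀ and x̄.
n·x̄ = 6·88.29 = 529.74.
σ₀² = 177.45² = 31488.5025, σ² = 143.53² = 20600.8609; σ² + n·σ₀² = 20600.8609 + 6·31488.5025 = 209531.8759.
Posterior mean = (μ₀/σ₀² + n·x̄/σ²)/(1/σ₀² + n/σ²) = (σ²·μ₀ + σ₀²·n·x̄)/(σ² + n·σ₀²) = (20600.8609·101.20 + 31488.5025·529.74)/209531.8759 = 18765526.43743/209531.8759 = 89.5593.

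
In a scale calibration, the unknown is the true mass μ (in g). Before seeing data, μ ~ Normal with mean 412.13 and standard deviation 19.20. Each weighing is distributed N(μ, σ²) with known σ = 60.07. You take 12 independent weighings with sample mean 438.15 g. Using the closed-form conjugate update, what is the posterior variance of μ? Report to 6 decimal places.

165.611096

For Normal data with known variance σ², a Normal(μ₀, σ₀²) prior on μ is conjugate. Posterior precision = 1/σ₀² + n/σ²; posterior mean is the precision-weighted average of μ₀ and x̄.
σ₀² = 19.20² = 368.64, σ² = 60.07² = 3608.4049; σ² + n·σ₀² = 3608.4049 + 12·368.64 = 8032.0849.
Posterior precision = 1/σ₀² + n/σ² = 1/368.64 + 12/3608.4049 = (σ² + n·σ₀²)/(σ₀²σ²) = 8032.0849/(368.64·3608.4049); posterior variance σₙ² = σ₀²σ²/(σ² + n·σ₀²) = 368.64·3608.4049/8032.0849 = 165.611096.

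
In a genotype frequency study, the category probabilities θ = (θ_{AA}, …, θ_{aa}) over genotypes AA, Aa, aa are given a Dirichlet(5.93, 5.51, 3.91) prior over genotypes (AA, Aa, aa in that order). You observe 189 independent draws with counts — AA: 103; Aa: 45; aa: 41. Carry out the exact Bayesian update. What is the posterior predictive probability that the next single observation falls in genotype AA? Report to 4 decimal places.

0.5331

The Dirichlet prior is conjugate to the Multinomial likelihood: each posterior αⱼ = prior αⱼ + observed count nⱼ.
Posterior concentration: (108.93, 50.51, 44.91), total = 204.35.
P(next = AA | data) = α_{AA}/Σα = 0.5331.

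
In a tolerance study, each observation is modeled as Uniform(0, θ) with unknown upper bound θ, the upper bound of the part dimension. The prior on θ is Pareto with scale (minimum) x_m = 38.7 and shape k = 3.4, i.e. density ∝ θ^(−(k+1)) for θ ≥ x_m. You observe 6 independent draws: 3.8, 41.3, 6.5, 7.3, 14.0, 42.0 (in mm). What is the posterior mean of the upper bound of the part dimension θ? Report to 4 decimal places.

A Pareto(scale x_m, shape k) prior on the upper bound θ of Uniform(0, θ) is conjugate: posterior is Pareto(max(x_m, max xᵢ), k + n).
Sample maximum = 42.0; prior scale x_m = 38.7 → posterior scale = max = 42.0.
Posterior shape = 3.4 + 6 = 9.4.
E[θ|data] = k·x_m/(k−1) = 9.4·42.0/8.4 = 47.0000.

47.0000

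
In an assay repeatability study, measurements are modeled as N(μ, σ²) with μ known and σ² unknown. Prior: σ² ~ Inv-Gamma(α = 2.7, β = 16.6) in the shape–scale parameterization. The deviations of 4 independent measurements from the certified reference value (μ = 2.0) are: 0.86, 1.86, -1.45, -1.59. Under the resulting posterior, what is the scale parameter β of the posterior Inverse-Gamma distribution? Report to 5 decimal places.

21.01490

With known mean μ and an Inverse-Gamma(α, β) prior on σ², the Normal likelihood is conjugate: posterior is Inv-Gamma(α + n/2, β + Σ(xᵢ−μ)²/2).
Σ(xᵢ−μ)² = (0.86)² + (1.86)² + (-1.45)² + (-1.59)² = 8.8298.
Posterior: Inv-Gamma(2.7 + 4/2, 16.6 + 8.8298/2) = Inv-Gamma(4.70, 21.01490).
Posterior β = 21.01490.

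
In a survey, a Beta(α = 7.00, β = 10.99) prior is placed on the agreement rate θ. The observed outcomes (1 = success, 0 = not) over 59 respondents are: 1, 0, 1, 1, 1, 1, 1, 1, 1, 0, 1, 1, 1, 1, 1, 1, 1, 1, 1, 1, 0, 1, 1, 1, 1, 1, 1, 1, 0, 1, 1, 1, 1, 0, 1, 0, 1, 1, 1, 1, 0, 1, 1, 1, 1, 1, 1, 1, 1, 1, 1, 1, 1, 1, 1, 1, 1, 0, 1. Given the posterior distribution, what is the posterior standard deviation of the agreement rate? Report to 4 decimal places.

The Beta prior is conjugate to a Binomial/Bernoulli likelihood; the update adds successes to α and failures to β.
Posterior: Beta(α+k, β+n−k) = Beta(7.00+51, 10.99+8) = Beta(58.00, 18.99).
Var = αβ/((α+β)²(α+β+1)) = 58.00·18.99/(76.99²·77.99) = 0.00238257; SD = √0.00238257 = 0.0488.

0.0488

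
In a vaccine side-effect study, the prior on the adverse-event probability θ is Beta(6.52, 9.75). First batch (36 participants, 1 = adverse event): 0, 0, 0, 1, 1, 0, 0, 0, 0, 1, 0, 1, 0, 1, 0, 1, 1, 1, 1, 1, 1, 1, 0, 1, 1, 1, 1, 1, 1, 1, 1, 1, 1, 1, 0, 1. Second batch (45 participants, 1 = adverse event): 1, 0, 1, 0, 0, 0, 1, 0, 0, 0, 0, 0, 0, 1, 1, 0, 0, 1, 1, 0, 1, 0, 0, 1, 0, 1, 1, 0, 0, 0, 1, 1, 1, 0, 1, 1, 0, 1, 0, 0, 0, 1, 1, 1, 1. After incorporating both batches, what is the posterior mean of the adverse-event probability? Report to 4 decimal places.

The Beta prior is conjugate to a Binomial/Bernoulli likelihood; the update adds successes to α and failures to β.
After batch 1: Beta(6.52+24, 9.75+12) = Beta(30.52, 21.75).
After batch 2: Beta(30.52+21, 21.75+24) = Beta(51.52, 45.75).
Posterior mean = α/(α+β) = 51.52/97.27 = 0.5297.

0.5297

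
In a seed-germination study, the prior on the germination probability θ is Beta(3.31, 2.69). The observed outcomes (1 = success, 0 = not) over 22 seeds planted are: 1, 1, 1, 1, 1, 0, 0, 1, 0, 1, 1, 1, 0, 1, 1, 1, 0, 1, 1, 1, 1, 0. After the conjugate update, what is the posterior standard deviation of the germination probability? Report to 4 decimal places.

0.0859

The Beta prior is conjugate to a Binomial/Bernoulli likelihood; the update adds successes to α and failures to β.
Posterior: Beta(α+k, β+n−k) = Beta(3.31+16, 2.69+6) = Beta(19.31, 8.69).
Var = αβ/((α+β)²(α+β+1)) = 19.31·8.69/(28.00²·29.00) = 0.00738054; SD = √0.00738054 = 0.0859.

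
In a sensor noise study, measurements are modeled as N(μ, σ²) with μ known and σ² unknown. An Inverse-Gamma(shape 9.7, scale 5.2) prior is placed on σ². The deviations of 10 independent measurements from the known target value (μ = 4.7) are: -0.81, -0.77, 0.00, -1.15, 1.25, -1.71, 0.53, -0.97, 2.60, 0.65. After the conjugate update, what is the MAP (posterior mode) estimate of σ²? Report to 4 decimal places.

With known mean μ and an Inverse-Gamma(α, β) prior on σ², the Normal likelihood is conjugate: posterior is Inv-Gamma(α + n/2, β + Σ(xᵢ−μ)²/2).
Σ(xᵢ−μ)² = (-0.81)² + (-0.77)² + (0.00)² + (-1.15)² + (1.25)² + (-1.71)² + (0.53)² + (-0.97)² + (2.60)² + (0.65)² = 15.4624.
Posterior: Inv-Gamma(9.7 + 10/2, 5.2 + 15.4624/2) = Inv-Gamma(14.70, 12.93120).
Mode = β/(α+1) = 12.93120/15.70 = 0.8236.

0.8236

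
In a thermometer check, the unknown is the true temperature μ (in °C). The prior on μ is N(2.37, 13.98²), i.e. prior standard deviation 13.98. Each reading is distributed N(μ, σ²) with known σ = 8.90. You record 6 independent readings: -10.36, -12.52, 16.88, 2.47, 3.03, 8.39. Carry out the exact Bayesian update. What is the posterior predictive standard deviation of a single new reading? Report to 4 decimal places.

For Normal data with known variance σ², a Normal(μ₀, σ₀²) prior on μ is conjugate. Posterior precision = 1/σ₀² + n/σ²; posterior mean is the precision-weighted average of μ₀ and x̄.
σ₀² = 13.98² = 195.4404, σ² = 8.90² = 79.21; σ² + n·σ₀² = 79.21 + 6·195.4404 = 1251.8524.
Posterior precision = 1/σ₀² + n/σ² = 1/195.4404 + 6/79.21 = (σ² + n·σ₀²)/(σ₀²σ²) = 1251.8524/(195.4404·79.21); posterior variance σₙ² = σ₀²σ²/(σ² + n·σ₀²) = 195.4404·79.21/1251.8524 = 12.366341.
Predictive variance for one new observation = σₙ² + σ² = 195.4404·79.21/1251.8524 + 79.21 = σ²·(σ₀² + 1251.8524)/1251.8524 = 79.21·1447.2928/1251.8524 = 91.576341; SD = √(79.21·1447.2928/1251.8524) = 9.5696.

9.5696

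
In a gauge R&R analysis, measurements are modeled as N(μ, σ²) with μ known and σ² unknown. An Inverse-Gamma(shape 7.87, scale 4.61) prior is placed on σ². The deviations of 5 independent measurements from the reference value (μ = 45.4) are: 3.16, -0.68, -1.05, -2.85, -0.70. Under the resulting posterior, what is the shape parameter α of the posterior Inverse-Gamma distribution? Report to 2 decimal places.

10.37

With known mean μ and an Inverse-Gamma(α, β) prior on σ², the Normal likelihood is conjugate: posterior is Inv-Gamma(α + n/2, β + Σ(xᵢ−μ)²/2).
Σ(xᵢ−μ)² = (3.16)² + (-0.68)² + (-1.05)² + (-2.85)² + (-0.70)² = 20.1630.
Posterior: Inv-Gamma(7.87 + 5/2, 4.61 + 20.1630/2) = Inv-Gamma(10.37, 14.69150).
Posterior α = 10.37.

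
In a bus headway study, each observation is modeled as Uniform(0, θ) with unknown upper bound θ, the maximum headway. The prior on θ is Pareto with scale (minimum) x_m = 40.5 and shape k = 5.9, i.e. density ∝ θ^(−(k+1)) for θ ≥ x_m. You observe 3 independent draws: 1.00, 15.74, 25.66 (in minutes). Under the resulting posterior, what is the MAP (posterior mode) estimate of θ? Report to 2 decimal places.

A Pareto(scale x_m, shape k) prior on the upper bound θ of Uniform(0, θ) is conjugate: posterior is Pareto(max(x_m, max xᵢ), k + n).
Sample maximum = 25.66; prior scale x_m = 40.5 → posterior scale = max = 40.50.
Posterior shape = 5.9 + 3 = 8.9.
The Pareto density is decreasing on [x_m, ∞), so the mode is x_m = 40.50.

40.50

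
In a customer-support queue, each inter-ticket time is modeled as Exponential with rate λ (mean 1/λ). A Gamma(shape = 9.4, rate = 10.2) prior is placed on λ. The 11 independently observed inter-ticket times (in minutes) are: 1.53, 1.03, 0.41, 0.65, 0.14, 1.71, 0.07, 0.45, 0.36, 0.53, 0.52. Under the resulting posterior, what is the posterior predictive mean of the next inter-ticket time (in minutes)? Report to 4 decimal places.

With a Gamma(shape α, rate β) prior on the exponential rate λ, the posterior after n observations with total T = Σxᵢ is Gamma(α+n, β+T).
Sum of observations T = 7.40 minutes; n = 11.
Posterior: Gamma(9.4+11, 10.2+7.40) = Gamma(20.4, 17.60).
The predictive distribution for the next observation is Lomax; its mean is β/(α−1) = 17.60/19.4 = 0.9072.

0.9072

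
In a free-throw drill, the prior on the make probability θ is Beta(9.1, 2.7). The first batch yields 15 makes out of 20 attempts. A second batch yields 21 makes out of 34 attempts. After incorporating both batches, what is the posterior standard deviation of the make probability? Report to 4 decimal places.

The Beta prior is conjugate to a Binomial/Bernoulli likelihood; the update adds successes to α and failures to β.
After batch 1: Beta(9.1+15, 2.7+5) = Beta(24.1, 7.7).
After batch 2: Beta(24.1+21, 7.7+13) = Beta(45.1, 20.7).
Var = αβ/((α+β)²(α+β+1)) = 45.1·20.7/(65.8²·66.8) = 0.00322789; SD = √0.00322789 = 0.0568.

0.0568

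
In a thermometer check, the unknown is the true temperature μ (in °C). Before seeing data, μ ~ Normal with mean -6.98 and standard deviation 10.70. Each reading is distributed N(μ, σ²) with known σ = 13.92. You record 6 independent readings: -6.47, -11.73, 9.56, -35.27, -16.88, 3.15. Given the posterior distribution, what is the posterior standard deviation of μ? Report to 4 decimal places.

For Normal data with known variance σ², a Normal(μ₀, σ₀²) prior on μ is conjugate. Posterior precision = 1/σ₀² + n/σ²; posterior mean is the precision-weighted average of μ₀ and x̄.
σ₀² = 10.70² = 114.49, σ² = 13.92² = 193.7664; σ² + n·σ₀² = 193.7664 + 6·114.49 = 880.7064.
Posterior precision = 1/σ₀² + n/σ² = 1/114.49 + 6/193.7664 = (σ² + n·σ₀²)/(σ₀²σ²) = 880.7064/(114.49·193.7664); posterior variance σₙ² = σ₀²σ²/(σ² + n·σ₀²) = 114.49·193.7664/880.7064 = 25.189229.
Posterior SD = √σₙ² = √(114.49·193.7664/880.7064) = 5.0189.

5.0189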